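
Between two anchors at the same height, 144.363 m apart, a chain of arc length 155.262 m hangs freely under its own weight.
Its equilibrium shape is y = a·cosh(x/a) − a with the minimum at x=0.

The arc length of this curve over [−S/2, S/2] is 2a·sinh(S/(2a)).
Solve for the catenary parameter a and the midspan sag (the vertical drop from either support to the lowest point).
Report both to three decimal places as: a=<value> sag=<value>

seed: a₀ = √(S³/(24(L−S))) = √(144.363³/(24·10.899)) = 107.246938
iter 1: u=0.673040  f(a)=+2.495e-01  f'(a)=-2.126e-01  a ← 107.246938 − (+2.495e-01/-2.126e-01) = 108.420613
iter 2: u=0.665754  f(a)=+4.155e-03  f'(a)=-2.056e-01  a ← 108.420613 − (+4.155e-03/-2.056e-01) = 108.440826
iter 3: u=0.665630  f(a)=+1.196e-06  f'(a)=-2.055e-01  a ← 108.440826 − (+1.196e-06/-2.055e-01) = 108.440832
iter 4: u=0.665630  f(a)=+1.137e-13  f'(a)=-2.055e-01  a ← 108.440832 − (+1.137e-13/-2.055e-01) = 108.440832
converged: |Δa| < 1e-12 after 4 iterations
sag = a·(cosh(S/(2a)) − 1) = 108.440832·(cosh(0.665630) − 1) = 24.923279
T_max/T_min = cosh(S/(2a)) = 1.229833

a=108.441 sag=24.923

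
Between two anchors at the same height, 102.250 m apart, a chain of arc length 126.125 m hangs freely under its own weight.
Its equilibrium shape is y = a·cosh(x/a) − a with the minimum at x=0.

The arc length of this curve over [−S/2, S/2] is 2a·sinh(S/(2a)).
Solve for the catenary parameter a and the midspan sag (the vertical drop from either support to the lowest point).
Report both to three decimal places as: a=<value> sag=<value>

a=44.631 sag=32.627

seed: a₀ = √(S³/(24(L−S))) = √(102.250³/(24·23.875)) = 43.193427
iter 1: u=1.183629  f(a)=+1.729e+00  f'(a)=-1.268e+00  a ← 43.193427 − (+1.729e+00/-1.268e+00) = 44.556884
iter 2: u=1.147410  f(a)=+8.526e-02  f'(a)=-1.146e+00  a ← 44.556884 − (+8.526e-02/-1.146e+00) = 44.631277
iter 3: u=1.145497  f(a)=+2.310e-04  f'(a)=-1.140e+00  a ← 44.631277 − (+2.310e-04/-1.140e+00) = 44.631480
iter 4: u=1.145492  f(a)=+1.707e-09  f'(a)=-1.140e+00  a ← 44.631480 − (+1.707e-09/-1.140e+00) = 44.631480
iter 5: u=1.145492  f(a)=+0.000e+00  f'(a)=-1.140e+00  a ← 44.631480 − (+0.000e+00/-1.140e+00) = 44.631480
converged: |Δa| < 1e-12 after 5 iterations
sag = a·(cosh(S/(2a)) − 1) = 44.631480·(cosh(1.145492) − 1) = 32.626839
T_max/T_min = cosh(S/(2a)) = 1.731028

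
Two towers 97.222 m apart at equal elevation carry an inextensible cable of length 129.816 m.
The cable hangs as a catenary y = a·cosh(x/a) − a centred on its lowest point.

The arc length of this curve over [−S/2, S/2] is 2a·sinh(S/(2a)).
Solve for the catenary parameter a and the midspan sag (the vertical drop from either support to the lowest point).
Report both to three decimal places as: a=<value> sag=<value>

seed: a₀ = √(S³/(24(L−S))) = √(97.222³/(24·32.594)) = 34.274598
iter 1: u=1.418281  f(a)=+3.440e+00  f'(a)=-2.313e+00  a ← 34.274598 − (+3.440e+00/-2.313e+00) = 35.761663
iter 2: u=1.359305  f(a)=+2.365e-01  f'(a)=-2.005e+00  a ← 35.761663 − (+2.365e-01/-2.005e+00) = 35.879633
iter 3: u=1.354835  f(a)=+1.301e-03  f'(a)=-1.983e+00  a ← 35.879633 − (+1.301e-03/-1.983e+00) = 35.880290
iter 4: u=1.354811  f(a)=+3.984e-08  f'(a)=-1.983e+00  a ← 35.880290 − (+3.984e-08/-1.983e+00) = 35.880290
iter 5: u=1.354811  f(a)=-2.842e-14  f'(a)=-1.983e+00  a ← 35.880290 − (-2.842e-14/-1.983e+00) = 35.880290
converged: |Δa| < 1e-12 after 5 iterations
sag = a·(cosh(S/(2a)) − 1) = 35.880290·(cosh(1.354811) − 1) = 38.284686
T_max/T_min = cosh(S/(2a)) = 2.067012

a=35.880 sag=38.285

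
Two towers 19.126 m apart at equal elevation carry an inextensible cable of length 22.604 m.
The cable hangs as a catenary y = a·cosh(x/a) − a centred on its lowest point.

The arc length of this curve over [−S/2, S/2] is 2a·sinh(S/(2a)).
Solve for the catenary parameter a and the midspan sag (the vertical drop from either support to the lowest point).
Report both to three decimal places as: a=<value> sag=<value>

seed: a₀ = √(S³/(24(L−S))) = √(19.126³/(24·3.478)) = 9.155157
iter 1: u=1.044548  f(a)=+1.947e-01  f'(a)=-8.460e-01  a ← 9.155157 − (+1.947e-01/-8.460e-01) = 9.385354
iter 2: u=1.018928  f(a)=+7.587e-03  f'(a)=-7.812e-01  a ← 9.385354 − (+7.587e-03/-7.812e-01) = 9.395066
iter 3: u=1.017875  f(a)=+1.255e-05  f'(a)=-7.786e-01  a ← 9.395066 − (+1.255e-05/-7.786e-01) = 9.395082
iter 4: u=1.017873  f(a)=+3.445e-11  f'(a)=-7.786e-01  a ← 9.395082 − (+3.445e-11/-7.786e-01) = 9.395082
iter 5: u=1.017873  f(a)=+3.553e-15  f'(a)=-7.786e-01  a ← 9.395082 − (+3.553e-15/-7.786e-01) = 9.395082
converged: |Δa| < 1e-12 after 5 iterations
sag = a·(cosh(S/(2a)) − 1) = 9.395082·(cosh(1.017873) − 1) = 5.301951
T_max/T_min = cosh(S/(2a)) = 1.564333

a=9.395 sag=5.302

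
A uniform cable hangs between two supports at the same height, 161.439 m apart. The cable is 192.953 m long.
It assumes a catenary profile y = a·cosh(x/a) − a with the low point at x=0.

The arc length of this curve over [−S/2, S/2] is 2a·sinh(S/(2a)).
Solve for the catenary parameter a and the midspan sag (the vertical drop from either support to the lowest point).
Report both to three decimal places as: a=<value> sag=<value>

seed: a₀ = √(S³/(24(L−S))) = √(161.439³/(24·31.514)) = 74.585654
iter 1: u=1.082239  f(a)=+1.898e+00  f'(a)=-9.482e-01  a ← 74.585654 − (+1.898e+00/-9.482e-01) = 76.587068
iter 2: u=1.053957  f(a)=+7.907e-02  f'(a)=-8.707e-01  a ← 76.587068 − (+7.907e-02/-8.707e-01) = 76.677880
iter 3: u=1.052709  f(a)=+1.505e-04  f'(a)=-8.674e-01  a ← 76.677880 − (+1.505e-04/-8.674e-01) = 76.678054
iter 4: u=1.052707  f(a)=+5.473e-10  f'(a)=-8.674e-01  a ← 76.678054 − (+5.473e-10/-8.674e-01) = 76.678054
iter 5: u=1.052707  f(a)=+0.000e+00  f'(a)=-8.674e-01  a ← 76.678054 − (+0.000e+00/-8.674e-01) = 76.678054
converged: |Δa| < 1e-12 after 5 iterations
sag = a·(cosh(S/(2a)) − 1) = 76.678054·(cosh(1.052707) − 1) = 46.558463
T_max/T_min = cosh(S/(2a)) = 1.607194

a=76.678 sag=46.558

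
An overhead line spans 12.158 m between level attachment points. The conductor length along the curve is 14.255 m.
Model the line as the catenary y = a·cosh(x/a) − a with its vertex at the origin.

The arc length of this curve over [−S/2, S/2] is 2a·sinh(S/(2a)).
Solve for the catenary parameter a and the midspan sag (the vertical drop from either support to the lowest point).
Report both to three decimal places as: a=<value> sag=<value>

seed: a₀ = √(S³/(24(L−S))) = √(12.158³/(24·2.097)) = 5.975694
iter 1: u=1.017288  f(a)=+1.112e-01  f'(a)=-7.772e-01  a ← 5.975694 − (+1.112e-01/-7.772e-01) = 6.118794
iter 2: u=0.993496  f(a)=+4.120e-03  f'(a)=-7.206e-01  a ← 6.118794 − (+4.120e-03/-7.206e-01) = 6.124512
iter 3: u=0.992569  f(a)=+6.138e-06  f'(a)=-7.184e-01  a ← 6.124512 − (+6.138e-06/-7.184e-01) = 6.124521
iter 4: u=0.992567  f(a)=+1.367e-11  f'(a)=-7.184e-01  a ← 6.124521 − (+1.367e-11/-7.184e-01) = 6.124521
iter 5: u=0.992567  f(a)=-3.553e-15  f'(a)=-7.184e-01  a ← 6.124521 − (-3.553e-15/-7.184e-01) = 6.124521
converged: |Δa| < 1e-12 after 5 iterations
sag = a·(cosh(S/(2a)) − 1) = 6.124521·(cosh(0.992567) − 1) = 3.272873
T_max/T_min = cosh(S/(2a)) = 1.534388

a=6.125 sag=3.273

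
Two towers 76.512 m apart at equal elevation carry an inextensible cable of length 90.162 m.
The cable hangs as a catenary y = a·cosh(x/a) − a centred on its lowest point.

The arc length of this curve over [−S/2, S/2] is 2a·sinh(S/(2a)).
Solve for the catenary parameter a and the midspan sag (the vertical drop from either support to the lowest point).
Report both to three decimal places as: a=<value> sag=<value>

seed: a₀ = √(S³/(24(L−S))) = √(76.512³/(24·13.650)) = 36.976209
iter 1: u=1.034611  f(a)=+7.495e-01  f'(a)=-8.204e-01  a ← 36.976209 − (+7.495e-01/-8.204e-01) = 37.889712
iter 2: u=1.009667  f(a)=+2.867e-02  f'(a)=-7.587e-01  a ← 37.889712 − (+2.867e-02/-7.587e-01) = 37.927502
iter 3: u=1.008661  f(a)=+4.566e-05  f'(a)=-7.563e-01  a ← 37.927502 − (+4.566e-05/-7.563e-01) = 37.927562
iter 4: u=1.008660  f(a)=+1.162e-10  f'(a)=-7.563e-01  a ← 37.927562 − (+1.162e-10/-7.563e-01) = 37.927562
iter 5: u=1.008660  f(a)=-1.421e-14  f'(a)=-7.563e-01  a ← 37.927562 − (-1.421e-14/-7.563e-01) = 37.927562
converged: |Δa| < 1e-12 after 5 iterations
sag = a·(cosh(S/(2a)) − 1) = 37.927562·(cosh(1.008660) − 1) = 20.985904
T_max/T_min = cosh(S/(2a)) = 1.553315

a=37.928 sag=20.986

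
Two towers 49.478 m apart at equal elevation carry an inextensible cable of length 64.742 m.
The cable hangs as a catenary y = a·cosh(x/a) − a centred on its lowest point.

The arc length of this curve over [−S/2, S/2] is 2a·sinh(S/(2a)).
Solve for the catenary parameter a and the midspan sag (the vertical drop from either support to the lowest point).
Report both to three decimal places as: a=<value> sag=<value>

seed: a₀ = √(S³/(24(L−S))) = √(49.478³/(24·15.264)) = 18.183539
iter 1: u=1.360516  f(a)=+1.477e+00  f'(a)=-2.011e+00  a ← 18.183539 − (+1.477e+00/-2.011e+00) = 18.917822
iter 2: u=1.307709  f(a)=+9.415e-02  f'(a)=-1.762e+00  a ← 18.917822 − (+9.415e-02/-1.762e+00) = 18.971259
iter 3: u=1.304025  f(a)=+4.405e-04  f'(a)=-1.745e+00  a ← 18.971259 − (+4.405e-04/-1.745e+00) = 18.971511
iter 4: u=1.304008  f(a)=+9.739e-09  f'(a)=-1.745e+00  a ← 18.971511 − (+9.739e-09/-1.745e+00) = 18.971511
iter 5: u=1.304008  f(a)=-2.842e-14  f'(a)=-1.745e+00  a ← 18.971511 − (-2.842e-14/-1.745e+00) = 18.971511
converged: |Δa| < 1e-12 after 5 iterations
sag = a·(cosh(S/(2a)) − 1) = 18.971511·(cosh(1.304008) − 1) = 18.549148
T_max/T_min = cosh(S/(2a)) = 1.977737

a=18.972 sag=18.549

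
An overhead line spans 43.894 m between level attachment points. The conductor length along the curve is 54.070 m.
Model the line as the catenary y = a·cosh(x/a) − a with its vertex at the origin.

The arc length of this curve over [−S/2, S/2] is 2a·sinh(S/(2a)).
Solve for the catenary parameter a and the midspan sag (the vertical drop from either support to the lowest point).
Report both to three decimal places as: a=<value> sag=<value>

seed: a₀ = √(S³/(24(L−S))) = √(43.894³/(24·10.176)) = 18.608594
iter 1: u=1.179401  f(a)=+7.316e-01  f'(a)=-1.254e+00  a ← 18.608594 − (+7.316e-01/-1.254e+00) = 19.192231
iter 2: u=1.143536  f(a)=+3.583e-02  f'(a)=-1.134e+00  a ← 19.192231 − (+3.583e-02/-1.134e+00) = 19.223842
iter 3: u=1.141655  f(a)=+9.574e-05  f'(a)=-1.127e+00  a ← 19.223842 − (+9.574e-05/-1.127e+00) = 19.223927
iter 4: u=1.141650  f(a)=+6.875e-10  f'(a)=-1.127e+00  a ← 19.223927 − (+6.875e-10/-1.127e+00) = 19.223927
iter 5: u=1.141650  f(a)=+0.000e+00  f'(a)=-1.127e+00  a ← 19.223927 − (+0.000e+00/-1.127e+00) = 19.223927
converged: |Δa| < 1e-12 after 5 iterations
sag = a·(cosh(S/(2a)) − 1) = 19.223927·(cosh(1.141650) − 1) = 13.949113
T_max/T_min = cosh(S/(2a)) = 1.725612

a=19.224 sag=13.949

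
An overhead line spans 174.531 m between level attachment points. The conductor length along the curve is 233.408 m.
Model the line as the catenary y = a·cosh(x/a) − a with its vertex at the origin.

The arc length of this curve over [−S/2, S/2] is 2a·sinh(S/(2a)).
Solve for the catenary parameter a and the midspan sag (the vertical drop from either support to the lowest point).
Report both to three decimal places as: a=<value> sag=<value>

a=64.228 sag=68.982

seed: a₀ = √(S³/(24(L−S))) = √(174.531³/(24·58.877)) = 61.338113
iter 1: u=1.422696  f(a)=+6.254e+00  f'(a)=-2.337e+00  a ← 61.338113 − (+6.254e+00/-2.337e+00) = 64.013598
iter 2: u=1.363234  f(a)=+4.325e-01  f'(a)=-2.024e+00  a ← 64.013598 − (+4.325e-01/-2.024e+00) = 64.227222
iter 3: u=1.358700  f(a)=+2.408e-03  f'(a)=-2.002e+00  a ← 64.227222 − (+2.408e-03/-2.002e+00) = 64.228424
iter 4: u=1.358674  f(a)=+7.554e-08  f'(a)=-2.002e+00  a ← 64.228424 − (+7.554e-08/-2.002e+00) = 64.228424
iter 5: u=1.358674  f(a)=+0.000e+00  f'(a)=-2.002e+00  a ← 64.228424 − (+0.000e+00/-2.002e+00) = 64.228424
converged: |Δa| < 1e-12 after 5 iterations
sag = a·(cosh(S/(2a)) − 1) = 64.228424·(cosh(1.358674) − 1) = 68.982364
T_max/T_min = cosh(S/(2a)) = 2.074016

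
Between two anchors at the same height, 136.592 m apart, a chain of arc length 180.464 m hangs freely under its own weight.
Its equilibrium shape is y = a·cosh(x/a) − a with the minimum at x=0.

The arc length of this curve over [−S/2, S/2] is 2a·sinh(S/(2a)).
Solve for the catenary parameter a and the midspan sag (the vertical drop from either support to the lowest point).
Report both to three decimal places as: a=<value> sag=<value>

a=51.411 sag=52.439

seed: a₀ = √(S³/(24(L−S))) = √(136.592³/(24·43.872)) = 49.196993
iter 1: u=1.388215  f(a)=+4.427e+00  f'(a)=-2.152e+00  a ← 49.196993 − (+4.427e+00/-2.152e+00) = 51.254213
iter 2: u=1.332495  f(a)=+2.928e-01  f'(a)=-1.876e+00  a ← 51.254213 − (+2.928e-01/-1.876e+00) = 51.410317
iter 3: u=1.328449  f(a)=+1.482e-03  f'(a)=-1.857e+00  a ← 51.410317 − (+1.482e-03/-1.857e+00) = 51.411115
iter 4: u=1.328429  f(a)=+3.837e-08  f'(a)=-1.857e+00  a ← 51.411115 − (+3.837e-08/-1.857e+00) = 51.411115
iter 5: u=1.328429  f(a)=-2.842e-14  f'(a)=-1.857e+00  a ← 51.411115 − (-2.842e-14/-1.857e+00) = 51.411115
converged: |Δa| < 1e-12 after 5 iterations
sag = a·(cosh(S/(2a)) − 1) = 51.411115·(cosh(1.328429) − 1) = 52.439338
T_max/T_min = cosh(S/(2a)) = 2.020000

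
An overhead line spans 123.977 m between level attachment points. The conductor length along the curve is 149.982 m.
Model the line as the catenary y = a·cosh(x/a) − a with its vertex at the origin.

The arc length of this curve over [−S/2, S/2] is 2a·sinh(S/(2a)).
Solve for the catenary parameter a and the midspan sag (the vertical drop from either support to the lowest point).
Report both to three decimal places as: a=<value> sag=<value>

a=56.916 sag=37.228

seed: a₀ = √(S³/(24(L−S))) = √(123.977³/(24·26.005)) = 55.255770
iter 1: u=1.121847  f(a)=+1.686e+00  f'(a)=-1.065e+00  a ← 55.255770 − (+1.686e+00/-1.065e+00) = 56.838914
iter 2: u=1.090600  f(a)=+7.519e-02  f'(a)=-9.721e-01  a ← 56.838914 − (+7.519e-02/-9.721e-01) = 56.916260
iter 3: u=1.089118  f(a)=+1.649e-04  f'(a)=-9.678e-01  a ← 56.916260 − (+1.649e-04/-9.678e-01) = 56.916431
iter 4: u=1.089114  f(a)=+7.973e-10  f'(a)=-9.678e-01  a ← 56.916431 − (+7.973e-10/-9.678e-01) = 56.916431
iter 5: u=1.089114  f(a)=+5.684e-14  f'(a)=-9.678e-01  a ← 56.916431 − (+5.684e-14/-9.678e-01) = 56.916431
converged: |Δa| < 1e-12 after 5 iterations
sag = a·(cosh(S/(2a)) − 1) = 56.916431·(cosh(1.089114) − 1) = 37.227768
T_max/T_min = cosh(S/(2a)) = 1.654078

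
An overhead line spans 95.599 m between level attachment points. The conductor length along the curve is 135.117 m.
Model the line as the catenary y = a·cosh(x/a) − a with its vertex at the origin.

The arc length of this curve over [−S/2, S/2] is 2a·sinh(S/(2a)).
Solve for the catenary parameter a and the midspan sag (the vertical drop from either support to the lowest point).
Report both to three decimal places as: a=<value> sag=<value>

seed: a₀ = √(S³/(24(L−S))) = √(95.599³/(24·39.518)) = 30.351274
iter 1: u=1.574876  f(a)=+5.200e+00  f'(a)=-3.310e+00  a ← 30.351274 − (+5.200e+00/-3.310e+00) = 31.922446
iter 2: u=1.497363  f(a)=+4.311e-01  f'(a)=-2.782e+00  a ← 31.922446 − (+4.311e-01/-2.782e+00) = 32.077410
iter 3: u=1.490130  f(a)=+3.554e-03  f'(a)=-2.736e+00  a ← 32.077410 − (+3.554e-03/-2.736e+00) = 32.078709
iter 4: u=1.490069  f(a)=+2.460e-07  f'(a)=-2.736e+00  a ← 32.078709 − (+2.460e-07/-2.736e+00) = 32.078709
iter 5: u=1.490069  f(a)=-2.842e-14  f'(a)=-2.736e+00  a ← 32.078709 − (-2.842e-14/-2.736e+00) = 32.078709
converged: |Δa| < 1e-12 after 5 iterations
sag = a·(cosh(S/(2a)) − 1) = 32.078709·(cosh(1.490069) − 1) = 42.708954
T_max/T_min = cosh(S/(2a)) = 2.331380

a=32.079 sag=42.709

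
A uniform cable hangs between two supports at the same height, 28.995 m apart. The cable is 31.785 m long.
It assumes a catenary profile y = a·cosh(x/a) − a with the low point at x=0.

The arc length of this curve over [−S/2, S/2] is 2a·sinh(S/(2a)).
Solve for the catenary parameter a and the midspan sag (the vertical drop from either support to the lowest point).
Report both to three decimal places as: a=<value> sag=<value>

seed: a₀ = √(S³/(24(L−S))) = √(28.995³/(24·2.790)) = 19.079937
iter 1: u=0.759830  f(a)=+8.166e-02  f'(a)=-3.097e-01  a ← 19.079937 − (+8.166e-02/-3.097e-01) = 19.343604
iter 2: u=0.749473  f(a)=+1.723e-03  f'(a)=-2.967e-01  a ← 19.343604 − (+1.723e-03/-2.967e-01) = 19.349412
iter 3: u=0.749248  f(a)=+8.045e-07  f'(a)=-2.965e-01  a ← 19.349412 − (+8.045e-07/-2.965e-01) = 19.349415
iter 4: u=0.749247  f(a)=+1.812e-13  f'(a)=-2.965e-01  a ← 19.349415 − (+1.812e-13/-2.965e-01) = 19.349415
converged: |Δa| < 1e-12 after 4 iterations
sag = a·(cosh(S/(2a)) − 1) = 19.349415·(cosh(0.749247) − 1) = 5.689982
T_max/T_min = cosh(S/(2a)) = 1.294065

a=19.349 sag=5.690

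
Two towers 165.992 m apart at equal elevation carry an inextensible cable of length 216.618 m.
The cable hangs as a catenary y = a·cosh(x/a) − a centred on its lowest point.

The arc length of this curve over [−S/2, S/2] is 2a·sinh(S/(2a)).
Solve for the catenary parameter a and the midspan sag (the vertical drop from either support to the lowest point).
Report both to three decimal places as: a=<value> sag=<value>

seed: a₀ = √(S³/(24(L−S))) = √(165.992³/(24·50.626)) = 61.353354
iter 1: u=1.352754  f(a)=+4.839e+00  f'(a)=-1.973e+00  a ← 61.353354 − (+4.839e+00/-1.973e+00) = 63.806393
iter 2: u=1.300747  f(a)=+3.054e-01  f'(a)=-1.731e+00  a ← 63.806393 − (+3.054e-01/-1.731e+00) = 63.982807
iter 3: u=1.297161  f(a)=+1.397e-03  f'(a)=-1.715e+00  a ← 63.982807 − (+1.397e-03/-1.715e+00) = 63.983621
iter 4: u=1.297144  f(a)=+2.953e-08  f'(a)=-1.715e+00  a ← 63.983621 − (+2.953e-08/-1.715e+00) = 63.983621
iter 5: u=1.297144  f(a)=+0.000e+00  f'(a)=-1.715e+00  a ← 63.983621 − (+0.000e+00/-1.715e+00) = 63.983621
converged: |Δa| < 1e-12 after 5 iterations
sag = a·(cosh(S/(2a)) − 1) = 63.983621·(cosh(1.297144) − 1) = 61.812815
T_max/T_min = cosh(S/(2a)) = 1.966072

a=63.984 sag=61.813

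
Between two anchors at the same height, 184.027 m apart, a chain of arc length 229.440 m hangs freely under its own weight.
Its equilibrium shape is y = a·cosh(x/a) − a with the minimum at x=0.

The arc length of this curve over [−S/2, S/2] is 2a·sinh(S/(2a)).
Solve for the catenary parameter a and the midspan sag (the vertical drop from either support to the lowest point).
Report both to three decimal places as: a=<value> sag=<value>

seed: a₀ = √(S³/(24(L−S))) = √(184.027³/(24·45.413)) = 75.618247
iter 1: u=1.216816  f(a)=+3.483e+00  f'(a)=-1.389e+00  a ← 75.618247 − (+3.483e+00/-1.389e+00) = 78.126500
iter 2: u=1.177750  f(a)=+1.808e-01  f'(a)=-1.248e+00  a ← 78.126500 − (+1.808e-01/-1.248e+00) = 78.271393
iter 3: u=1.175570  f(a)=+5.463e-04  f'(a)=-1.240e+00  a ← 78.271393 − (+5.463e-04/-1.240e+00) = 78.271833
iter 4: u=1.175563  f(a)=+5.020e-09  f'(a)=-1.240e+00  a ← 78.271833 − (+5.020e-09/-1.240e+00) = 78.271833
iter 5: u=1.175563  f(a)=+2.842e-14  f'(a)=-1.240e+00  a ← 78.271833 − (+2.842e-14/-1.240e+00) = 78.271833
converged: |Δa| < 1e-12 after 5 iterations
sag = a·(cosh(S/(2a)) − 1) = 78.271833·(cosh(1.175563) − 1) = 60.606381
T_max/T_min = cosh(S/(2a)) = 1.774306

a=78.272 sag=60.606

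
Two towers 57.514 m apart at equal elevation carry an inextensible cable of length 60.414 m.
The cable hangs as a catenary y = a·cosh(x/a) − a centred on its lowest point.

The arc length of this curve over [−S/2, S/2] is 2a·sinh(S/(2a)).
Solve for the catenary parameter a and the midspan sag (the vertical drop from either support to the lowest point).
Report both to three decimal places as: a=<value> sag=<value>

a=52.673 sag=8.047

seed: a₀ = √(S³/(24(L−S))) = √(57.514³/(24·2.900)) = 52.282427
iter 1: u=0.550032  f(a)=+4.418e-02  f'(a)=-1.143e-01  a ← 52.282427 − (+4.418e-02/-1.143e-01) = 52.668900
iter 2: u=0.545996  f(a)=+4.947e-04  f'(a)=-1.118e-01  a ← 52.668900 − (+4.947e-04/-1.118e-01) = 52.673326
iter 3: u=0.545950  f(a)=+6.358e-08  f'(a)=-1.118e-01  a ← 52.673326 − (+6.358e-08/-1.118e-01) = 52.673326
iter 4: u=0.545950  f(a)=+0.000e+00  f'(a)=-1.118e-01  a ← 52.673326 − (+0.000e+00/-1.118e-01) = 52.673326
converged: |Δa| < 1e-12 after 4 iterations
sag = a·(cosh(S/(2a)) − 1) = 52.673326·(cosh(0.545950) − 1) = 8.046869
T_max/T_min = cosh(S/(2a)) = 1.152769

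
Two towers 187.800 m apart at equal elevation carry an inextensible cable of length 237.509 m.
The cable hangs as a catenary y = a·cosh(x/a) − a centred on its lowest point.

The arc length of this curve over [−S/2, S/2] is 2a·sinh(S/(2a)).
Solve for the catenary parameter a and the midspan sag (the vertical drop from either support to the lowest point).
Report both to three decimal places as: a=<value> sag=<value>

a=77.305 sag=64.394

seed: a₀ = √(S³/(24(L−S))) = √(187.800³/(24·49.709)) = 74.510975
iter 1: u=1.260217  f(a)=+4.100e+00  f'(a)=-1.559e+00  a ← 74.510975 − (+4.100e+00/-1.559e+00) = 77.141527
iter 2: u=1.217243  f(a)=+2.271e-01  f'(a)=-1.390e+00  a ← 77.141527 − (+2.271e-01/-1.390e+00) = 77.304896
iter 3: u=1.214671  f(a)=+7.874e-04  f'(a)=-1.381e+00  a ← 77.304896 − (+7.874e-04/-1.381e+00) = 77.305467
iter 4: u=1.214662  f(a)=+9.538e-09  f'(a)=-1.381e+00  a ← 77.305467 − (+9.538e-09/-1.381e+00) = 77.305467
iter 5: u=1.214662  f(a)=-2.842e-14  f'(a)=-1.381e+00  a ← 77.305467 − (-2.842e-14/-1.381e+00) = 77.305467
converged: |Δa| < 1e-12 after 5 iterations
sag = a·(cosh(S/(2a)) − 1) = 77.305467·(cosh(1.214662) − 1) = 64.394097
T_max/T_min = cosh(S/(2a)) = 1.832982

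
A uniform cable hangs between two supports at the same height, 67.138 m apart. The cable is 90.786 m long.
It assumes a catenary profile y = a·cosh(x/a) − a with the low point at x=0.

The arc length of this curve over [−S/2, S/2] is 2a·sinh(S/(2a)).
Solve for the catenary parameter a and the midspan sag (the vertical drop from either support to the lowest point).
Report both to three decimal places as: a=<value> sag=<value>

seed: a₀ = √(S³/(24(L−S))) = √(67.138³/(24·23.648)) = 23.091374
iter 1: u=1.453746  f(a)=+2.628e+00  f'(a)=-2.515e+00  a ← 23.091374 − (+2.628e+00/-2.515e+00) = 24.136424
iter 2: u=1.390803  f(a)=+1.890e-01  f'(a)=-2.165e+00  a ← 24.136424 − (+1.890e-01/-2.165e+00) = 24.223692
iter 3: u=1.385792  f(a)=+1.144e-03  f'(a)=-2.139e+00  a ← 24.223692 − (+1.144e-03/-2.139e+00) = 24.224227
iter 4: u=1.385761  f(a)=+4.248e-08  f'(a)=-2.139e+00  a ← 24.224227 − (+4.248e-08/-2.139e+00) = 24.224227
iter 5: u=1.385761  f(a)=+1.421e-14  f'(a)=-2.139e+00  a ← 24.224227 − (+1.421e-14/-2.139e+00) = 24.224227
converged: |Δa| < 1e-12 after 5 iterations
sag = a·(cosh(S/(2a)) − 1) = 24.224227·(cosh(1.385761) − 1) = 27.228058
T_max/T_min = cosh(S/(2a)) = 2.124001

a=24.224 sag=27.228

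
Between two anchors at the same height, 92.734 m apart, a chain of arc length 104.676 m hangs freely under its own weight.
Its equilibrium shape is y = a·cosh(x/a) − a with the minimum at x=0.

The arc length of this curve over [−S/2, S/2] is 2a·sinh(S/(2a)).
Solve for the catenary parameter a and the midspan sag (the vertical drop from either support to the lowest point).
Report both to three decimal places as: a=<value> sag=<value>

a=53.739 sag=21.275

seed: a₀ = √(S³/(24(L−S))) = √(92.734³/(24·11.942)) = 52.749013
iter 1: u=0.879012  f(a)=+4.699e-01  f'(a)=-4.888e-01  a ← 52.749013 − (+4.699e-01/-4.888e-01) = 53.710517
iter 2: u=0.863276  f(a)=+1.316e-02  f'(a)=-4.617e-01  a ← 53.710517 − (+1.316e-02/-4.617e-01) = 53.739012
iter 3: u=0.862818  f(a)=+1.097e-05  f'(a)=-4.610e-01  a ← 53.739012 − (+1.097e-05/-4.610e-01) = 53.739036
iter 4: u=0.862818  f(a)=+7.660e-12  f'(a)=-4.610e-01  a ← 53.739036 − (+7.660e-12/-4.610e-01) = 53.739036
converged: |Δa| < 1e-12 after 4 iterations
sag = a·(cosh(S/(2a)) − 1) = 53.739036·(cosh(0.862818) − 1) = 21.275298
T_max/T_min = cosh(S/(2a)) = 1.395900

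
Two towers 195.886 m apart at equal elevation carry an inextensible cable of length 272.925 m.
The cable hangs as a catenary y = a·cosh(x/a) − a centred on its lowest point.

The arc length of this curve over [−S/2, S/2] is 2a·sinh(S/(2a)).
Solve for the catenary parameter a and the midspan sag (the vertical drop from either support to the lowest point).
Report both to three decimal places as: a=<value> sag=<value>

seed: a₀ = √(S³/(24(L−S))) = √(195.886³/(24·77.039)) = 63.759391
iter 1: u=1.536135  f(a)=+9.617e+00  f'(a)=-3.037e+00  a ← 63.759391 − (+9.617e+00/-3.037e+00) = 66.926084
iter 2: u=1.463450  f(a)=+7.629e-01  f'(a)=-2.573e+00  a ← 66.926084 − (+7.629e-01/-2.573e+00) = 67.222636
iter 3: u=1.456994  f(a)=+5.715e-03  f'(a)=-2.534e+00  a ← 67.222636 − (+5.715e-03/-2.534e+00) = 67.224891
iter 4: u=1.456945  f(a)=+3.260e-07  f'(a)=-2.534e+00  a ← 67.224891 − (+3.260e-07/-2.534e+00) = 67.224891
iter 5: u=1.456945  f(a)=+0.000e+00  f'(a)=-2.534e+00  a ← 67.224891 − (+0.000e+00/-2.534e+00) = 67.224891
converged: |Δa| < 1e-12 after 5 iterations
sag = a·(cosh(S/(2a)) − 1) = 67.224891·(cosh(1.456945) − 1) = 84.897428
T_max/T_min = cosh(S/(2a)) = 2.262887

a=67.225 sag=84.897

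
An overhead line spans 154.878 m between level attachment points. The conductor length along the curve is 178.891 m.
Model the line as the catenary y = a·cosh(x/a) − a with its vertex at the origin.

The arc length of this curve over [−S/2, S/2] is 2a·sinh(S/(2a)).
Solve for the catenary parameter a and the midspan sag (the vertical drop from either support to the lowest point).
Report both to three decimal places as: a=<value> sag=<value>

seed: a₀ = √(S³/(24(L−S))) = √(154.878³/(24·24.013)) = 80.288948
iter 1: u=0.964504  f(a)=+1.142e+00  f'(a)=-6.557e-01  a ← 80.288948 − (+1.142e+00/-6.557e-01) = 82.030603
iter 2: u=0.944026  f(a)=+3.822e-02  f'(a)=-6.125e-01  a ← 82.030603 − (+3.822e-02/-6.125e-01) = 82.093000
iter 3: u=0.943308  f(a)=+4.608e-05  f'(a)=-6.110e-01  a ← 82.093000 − (+4.608e-05/-6.110e-01) = 82.093075
iter 4: u=0.943307  f(a)=+6.716e-11  f'(a)=-6.110e-01  a ← 82.093075 − (+6.716e-11/-6.110e-01) = 82.093075
iter 5: u=0.943307  f(a)=+0.000e+00  f'(a)=-6.110e-01  a ← 82.093075 − (+0.000e+00/-6.110e-01) = 82.093075
converged: |Δa| < 1e-12 after 5 iterations
sag = a·(cosh(S/(2a)) − 1) = 82.093075·(cosh(0.943307) − 1) = 39.314381
T_max/T_min = cosh(S/(2a)) = 1.478900

a=82.093 sag=39.314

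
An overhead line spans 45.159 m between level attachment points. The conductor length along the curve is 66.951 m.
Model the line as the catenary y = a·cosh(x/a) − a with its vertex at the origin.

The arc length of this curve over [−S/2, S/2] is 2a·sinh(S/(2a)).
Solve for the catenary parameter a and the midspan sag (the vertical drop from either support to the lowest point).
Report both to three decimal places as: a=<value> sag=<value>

a=14.140 sag=22.199

seed: a₀ = √(S³/(24(L−S))) = √(45.159³/(24·21.792)) = 13.269737
iter 1: u=1.701579  f(a)=+3.381e+00  f'(a)=-4.339e+00  a ← 13.269737 − (+3.381e+00/-4.339e+00) = 14.048967
iter 2: u=1.607200  f(a)=+3.207e-01  f'(a)=-3.552e+00  a ← 14.048967 − (+3.207e-01/-3.552e+00) = 14.139265
iter 3: u=1.596936  f(a)=+3.553e-03  f'(a)=-3.474e+00  a ← 14.139265 − (+3.553e-03/-3.474e+00) = 14.140288
iter 4: u=1.596820  f(a)=+4.468e-07  f'(a)=-3.473e+00  a ← 14.140288 − (+4.468e-07/-3.473e+00) = 14.140288
iter 5: u=1.596820  f(a)=+2.842e-14  f'(a)=-3.473e+00  a ← 14.140288 − (+2.842e-14/-3.473e+00) = 14.140288
converged: |Δa| < 1e-12 after 5 iterations
sag = a·(cosh(S/(2a)) − 1) = 14.140288·(cosh(1.596820) − 1) = 22.199179
T_max/T_min = cosh(S/(2a)) = 2.569924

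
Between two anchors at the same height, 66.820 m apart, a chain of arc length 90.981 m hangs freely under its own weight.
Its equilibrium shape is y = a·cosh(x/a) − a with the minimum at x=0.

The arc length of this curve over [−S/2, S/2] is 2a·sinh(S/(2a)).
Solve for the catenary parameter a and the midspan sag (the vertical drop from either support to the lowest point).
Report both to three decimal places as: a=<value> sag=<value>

a=23.823 sag=27.528

seed: a₀ = √(S³/(24(L−S))) = √(66.820³/(24·24.161)) = 22.682798
iter 1: u=1.472922  f(a)=+2.760e+00  f'(a)=-2.630e+00  a ← 22.682798 − (+2.760e+00/-2.630e+00) = 23.732463
iter 2: u=1.407776  f(a)=+2.032e-01  f'(a)=-2.256e+00  a ← 23.732463 − (+2.032e-01/-2.256e+00) = 23.822536
iter 3: u=1.402454  f(a)=+1.294e-03  f'(a)=-2.227e+00  a ← 23.822536 − (+1.294e-03/-2.227e+00) = 23.823117
iter 4: u=1.402419  f(a)=+5.323e-08  f'(a)=-2.227e+00  a ← 23.823117 − (+5.323e-08/-2.227e+00) = 23.823117
iter 5: u=1.402419  f(a)=+0.000e+00  f'(a)=-2.227e+00  a ← 23.823117 − (+0.000e+00/-2.227e+00) = 23.823117
converged: |Δa| < 1e-12 after 5 iterations
sag = a·(cosh(S/(2a)) − 1) = 23.823117·(cosh(1.402419) − 1) = 27.527896
T_max/T_min = cosh(S/(2a)) = 2.155512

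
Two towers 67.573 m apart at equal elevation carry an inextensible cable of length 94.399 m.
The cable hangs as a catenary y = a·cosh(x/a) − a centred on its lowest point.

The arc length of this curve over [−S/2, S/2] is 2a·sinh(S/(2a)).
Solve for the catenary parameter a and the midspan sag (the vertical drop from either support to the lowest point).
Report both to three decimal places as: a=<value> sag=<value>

seed: a₀ = √(S³/(24(L−S))) = √(67.573³/(24·26.826)) = 21.891535
iter 1: u=1.543359  f(a)=+3.382e+00  f'(a)=-3.086e+00  a ← 21.891535 − (+3.382e+00/-3.086e+00) = 22.987354
iter 2: u=1.469786  f(a)=+2.705e-01  f'(a)=-2.611e+00  a ← 22.987354 − (+2.705e-01/-2.611e+00) = 23.090981
iter 3: u=1.463190  f(a)=+2.064e-03  f'(a)=-2.571e+00  a ← 23.090981 − (+2.064e-03/-2.571e+00) = 23.091784
iter 4: u=1.463139  f(a)=+1.221e-07  f'(a)=-2.571e+00  a ← 23.091784 − (+1.221e-07/-2.571e+00) = 23.091784
iter 5: u=1.463139  f(a)=+1.421e-14  f'(a)=-2.571e+00  a ← 23.091784 − (+1.421e-14/-2.571e+00) = 23.091784
converged: |Δa| < 1e-12 after 5 iterations
sag = a·(cosh(S/(2a)) − 1) = 23.091784·(cosh(1.463139) − 1) = 29.453656
T_max/T_min = cosh(S/(2a)) = 2.275504

a=23.092 sag=29.454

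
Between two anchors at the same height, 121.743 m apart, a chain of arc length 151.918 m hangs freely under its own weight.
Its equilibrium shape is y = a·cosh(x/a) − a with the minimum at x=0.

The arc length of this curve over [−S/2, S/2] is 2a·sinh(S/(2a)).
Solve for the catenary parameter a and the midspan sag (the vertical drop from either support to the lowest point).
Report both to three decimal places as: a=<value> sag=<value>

a=51.675 sag=40.195

seed: a₀ = √(S³/(24(L−S))) = √(121.743³/(24·30.175)) = 49.915651
iter 1: u=1.219487  f(a)=+2.325e+00  f'(a)=-1.399e+00  a ← 49.915651 − (+2.325e+00/-1.399e+00) = 51.577848
iter 2: u=1.180187  f(a)=+1.212e-01  f'(a)=-1.256e+00  a ← 51.577848 − (+1.212e-01/-1.256e+00) = 51.674303
iter 3: u=1.177984  f(a)=+3.693e-04  f'(a)=-1.249e+00  a ← 51.674303 − (+3.693e-04/-1.249e+00) = 51.674599
iter 4: u=1.177977  f(a)=+3.452e-09  f'(a)=-1.249e+00  a ← 51.674599 − (+3.452e-09/-1.249e+00) = 51.674599
iter 5: u=1.177977  f(a)=+2.842e-14  f'(a)=-1.249e+00  a ← 51.674599 − (+2.842e-14/-1.249e+00) = 51.674599
converged: |Δa| < 1e-12 after 5 iterations
sag = a·(cosh(S/(2a)) − 1) = 51.674599·(cosh(1.177977) − 1) = 40.195058
T_max/T_min = cosh(S/(2a)) = 1.777849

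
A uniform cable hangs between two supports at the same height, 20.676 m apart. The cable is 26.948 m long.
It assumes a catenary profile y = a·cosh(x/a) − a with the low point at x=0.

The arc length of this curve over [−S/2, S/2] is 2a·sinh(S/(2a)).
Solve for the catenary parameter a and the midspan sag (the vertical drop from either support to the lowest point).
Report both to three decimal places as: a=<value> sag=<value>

a=7.990 sag=7.675

seed: a₀ = √(S³/(24(L−S))) = √(20.676³/(24·6.272)) = 7.662864
iter 1: u=1.349104  f(a)=+5.961e-01  f'(a)=-1.955e+00  a ← 7.662864 − (+5.961e-01/-1.955e+00) = 7.967805
iter 2: u=1.297472  f(a)=+3.743e-02  f'(a)=-1.716e+00  a ← 7.967805 − (+3.743e-02/-1.716e+00) = 7.989613
iter 3: u=1.293930  f(a)=+1.695e-04  f'(a)=-1.701e+00  a ← 7.989613 − (+1.695e-04/-1.701e+00) = 7.989712
iter 4: u=1.293914  f(a)=+3.507e-09  f'(a)=-1.701e+00  a ← 7.989712 − (+3.507e-09/-1.701e+00) = 7.989712
iter 5: u=1.293914  f(a)=-3.553e-15  f'(a)=-1.701e+00  a ← 7.989712 − (-3.553e-15/-1.701e+00) = 7.989712
converged: |Δa| < 1e-12 after 5 iterations
sag = a·(cosh(S/(2a)) − 1) = 7.989712·(cosh(1.293914) − 1) = 7.675031
T_max/T_min = cosh(S/(2a)) = 1.960614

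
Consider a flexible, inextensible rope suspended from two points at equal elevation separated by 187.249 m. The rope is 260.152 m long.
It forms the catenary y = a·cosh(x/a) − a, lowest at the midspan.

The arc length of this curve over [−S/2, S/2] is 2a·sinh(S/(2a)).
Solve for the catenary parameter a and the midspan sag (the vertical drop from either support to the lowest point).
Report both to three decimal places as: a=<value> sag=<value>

seed: a₀ = √(S³/(24(L−S))) = √(187.249³/(24·72.903)) = 61.256325
iter 1: u=1.528405  f(a)=+9.004e+00  f'(a)=-2.985e+00  a ← 61.256325 − (+9.004e+00/-2.985e+00) = 64.273153
iter 2: u=1.456666  f(a)=+7.079e-01  f'(a)=-2.532e+00  a ← 64.273153 − (+7.079e-01/-2.532e+00) = 64.552721
iter 3: u=1.450357  f(a)=+5.201e-03  f'(a)=-2.495e+00  a ← 64.552721 − (+5.201e-03/-2.495e+00) = 64.554805
iter 4: u=1.450310  f(a)=+2.853e-07  f'(a)=-2.495e+00  a ← 64.554805 − (+2.853e-07/-2.495e+00) = 64.554805
iter 5: u=1.450310  f(a)=+0.000e+00  f'(a)=-2.495e+00  a ← 64.554805 − (+0.000e+00/-2.495e+00) = 64.554805
converged: |Δa| < 1e-12 after 5 iterations
sag = a·(cosh(S/(2a)) − 1) = 64.554805·(cosh(1.450310) − 1) = 80.659136
T_max/T_min = cosh(S/(2a)) = 2.249468

a=64.555 sag=80.659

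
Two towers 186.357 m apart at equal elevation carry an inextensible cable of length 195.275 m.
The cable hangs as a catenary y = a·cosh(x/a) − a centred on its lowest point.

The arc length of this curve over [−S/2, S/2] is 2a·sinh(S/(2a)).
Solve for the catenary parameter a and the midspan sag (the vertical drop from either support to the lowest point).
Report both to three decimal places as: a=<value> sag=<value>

seed: a₀ = √(S³/(24(L−S))) = √(186.357³/(24·8.918)) = 173.891843
iter 1: u=0.535842  f(a)=+1.289e-01  f'(a)=-1.055e-01  a ← 173.891843 − (+1.289e-01/-1.055e-01) = 175.113204
iter 2: u=0.532104  f(a)=+1.371e-03  f'(a)=-1.033e-01  a ← 175.113204 − (+1.371e-03/-1.033e-01) = 175.126472
iter 3: u=0.532064  f(a)=+1.587e-07  f'(a)=-1.033e-01  a ← 175.126472 − (+1.587e-07/-1.033e-01) = 175.126474
iter 4: u=0.532064  f(a)=+5.684e-14  f'(a)=-1.033e-01  a ← 175.126474 − (+5.684e-14/-1.033e-01) = 175.126474
converged: |Δa| < 1e-12 after 4 iterations
sag = a·(cosh(S/(2a)) − 1) = 175.126474·(cosh(0.532064) − 1) = 25.378796
T_max/T_min = cosh(S/(2a)) = 1.144917

a=175.126 sag=25.379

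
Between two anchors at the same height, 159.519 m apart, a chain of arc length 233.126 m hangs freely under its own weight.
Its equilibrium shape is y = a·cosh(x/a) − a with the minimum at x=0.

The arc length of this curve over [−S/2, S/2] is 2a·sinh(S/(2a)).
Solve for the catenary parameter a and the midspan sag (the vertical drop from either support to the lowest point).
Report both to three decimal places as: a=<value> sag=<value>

a=50.954 sag=76.260

seed: a₀ = √(S³/(24(L−S))) = √(159.519³/(24·73.607)) = 47.935079
iter 1: u=1.663907  f(a)=+1.089e+01  f'(a)=-4.010e+00  a ← 47.935079 − (+1.089e+01/-4.010e+00) = 50.650242
iter 2: u=1.574711  f(a)=+9.936e-01  f'(a)=-3.309e+00  a ← 50.650242 − (+9.936e-01/-3.309e+00) = 50.950534
iter 3: u=1.565430  f(a)=+1.011e-02  f'(a)=-3.242e+00  a ← 50.950534 − (+1.011e-02/-3.242e+00) = 50.953652
iter 4: u=1.565334  f(a)=+1.070e-06  f'(a)=-3.241e+00  a ← 50.953652 − (+1.070e-06/-3.241e+00) = 50.953653
iter 5: u=1.565334  f(a)=+0.000e+00  f'(a)=-3.241e+00  a ← 50.953653 − (+0.000e+00/-3.241e+00) = 50.953653
converged: |Δa| < 1e-12 after 5 iterations
sag = a·(cosh(S/(2a)) − 1) = 50.953653·(cosh(1.565334) − 1) = 76.259584
T_max/T_min = cosh(S/(2a)) = 2.496646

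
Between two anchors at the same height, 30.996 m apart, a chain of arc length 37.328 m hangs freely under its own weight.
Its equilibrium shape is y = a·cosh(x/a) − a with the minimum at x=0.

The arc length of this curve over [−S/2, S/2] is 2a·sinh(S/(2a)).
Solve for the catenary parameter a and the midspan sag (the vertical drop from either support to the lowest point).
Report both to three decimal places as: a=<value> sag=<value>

a=14.409 sag=9.170

seed: a₀ = √(S³/(24(L−S))) = √(30.996³/(24·6.332)) = 13.998529
iter 1: u=1.107116  f(a)=+3.996e-01  f'(a)=-1.021e+00  a ← 13.998529 − (+3.996e-01/-1.021e+00) = 14.390074
iter 2: u=1.076992  f(a)=+1.738e-02  f'(a)=-9.335e-01  a ← 14.390074 − (+1.738e-02/-9.335e-01) = 14.408690
iter 3: u=1.075601  f(a)=+3.618e-05  f'(a)=-9.296e-01  a ← 14.408690 − (+3.618e-05/-9.296e-01) = 14.408729
iter 4: u=1.075598  f(a)=+1.575e-10  f'(a)=-9.296e-01  a ← 14.408729 − (+1.575e-10/-9.296e-01) = 14.408729
iter 5: u=1.075598  f(a)=-7.105e-15  f'(a)=-9.296e-01  a ← 14.408729 − (-7.105e-15/-9.296e-01) = 14.408729
converged: |Δa| < 1e-12 after 5 iterations
sag = a·(cosh(S/(2a)) − 1) = 14.408729·(cosh(1.075598) − 1) = 9.169998
T_max/T_min = cosh(S/(2a)) = 1.636420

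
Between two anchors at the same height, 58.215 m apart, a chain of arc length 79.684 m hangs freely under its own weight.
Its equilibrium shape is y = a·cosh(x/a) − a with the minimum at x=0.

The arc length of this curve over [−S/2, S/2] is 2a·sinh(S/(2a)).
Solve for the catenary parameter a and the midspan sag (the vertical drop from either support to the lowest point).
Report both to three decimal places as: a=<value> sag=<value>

a=20.570 sag=24.269

seed: a₀ = √(S³/(24(L−S))) = √(58.215³/(24·21.469)) = 19.567747
iter 1: u=1.487524  f(a)=+2.504e+00  f'(a)=-2.720e+00  a ← 19.567747 − (+2.504e+00/-2.720e+00) = 20.488501
iter 2: u=1.420675  f(a)=+1.876e-01  f'(a)=-2.326e+00  a ← 20.488501 − (+1.876e-01/-2.326e+00) = 20.569149
iter 3: u=1.415105  f(a)=+1.241e-03  f'(a)=-2.296e+00  a ← 20.569149 − (+1.241e-03/-2.296e+00) = 20.569690
iter 4: u=1.415068  f(a)=+5.514e-08  f'(a)=-2.295e+00  a ← 20.569690 − (+5.514e-08/-2.295e+00) = 20.569690
iter 5: u=1.415068  f(a)=+1.421e-14  f'(a)=-2.295e+00  a ← 20.569690 − (+1.421e-14/-2.295e+00) = 20.569690
converged: |Δa| < 1e-12 after 5 iterations
sag = a·(cosh(S/(2a)) − 1) = 20.569690·(cosh(1.415068) − 1) = 24.268877
T_max/T_min = cosh(S/(2a)) = 2.179837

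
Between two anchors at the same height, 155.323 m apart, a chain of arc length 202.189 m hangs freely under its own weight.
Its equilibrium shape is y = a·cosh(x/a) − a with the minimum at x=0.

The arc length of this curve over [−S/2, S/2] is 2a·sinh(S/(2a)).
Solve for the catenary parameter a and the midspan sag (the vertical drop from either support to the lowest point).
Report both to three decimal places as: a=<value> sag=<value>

a=60.169 sag=57.476

seed: a₀ = √(S³/(24(L−S))) = √(155.323³/(24·46.866)) = 57.719039
iter 1: u=1.345509  f(a)=+4.430e+00  f'(a)=-1.938e+00  a ← 57.719039 − (+4.430e+00/-1.938e+00) = 60.005298
iter 2: u=1.294244  f(a)=+2.768e-01  f'(a)=-1.702e+00  a ← 60.005298 − (+2.768e-01/-1.702e+00) = 60.167898
iter 3: u=1.290746  f(a)=+1.240e-03  f'(a)=-1.687e+00  a ← 60.167898 − (+1.240e-03/-1.687e+00) = 60.168633
iter 4: u=1.290731  f(a)=+2.514e-08  f'(a)=-1.687e+00  a ← 60.168633 − (+2.514e-08/-1.687e+00) = 60.168633
iter 5: u=1.290731  f(a)=-5.684e-14  f'(a)=-1.687e+00  a ← 60.168633 − (-5.684e-14/-1.687e+00) = 60.168633
converged: |Δa| < 1e-12 after 5 iterations
sag = a·(cosh(S/(2a)) − 1) = 60.168633·(cosh(1.290731) − 1) = 57.476436
T_max/T_min = cosh(S/(2a)) = 1.955256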